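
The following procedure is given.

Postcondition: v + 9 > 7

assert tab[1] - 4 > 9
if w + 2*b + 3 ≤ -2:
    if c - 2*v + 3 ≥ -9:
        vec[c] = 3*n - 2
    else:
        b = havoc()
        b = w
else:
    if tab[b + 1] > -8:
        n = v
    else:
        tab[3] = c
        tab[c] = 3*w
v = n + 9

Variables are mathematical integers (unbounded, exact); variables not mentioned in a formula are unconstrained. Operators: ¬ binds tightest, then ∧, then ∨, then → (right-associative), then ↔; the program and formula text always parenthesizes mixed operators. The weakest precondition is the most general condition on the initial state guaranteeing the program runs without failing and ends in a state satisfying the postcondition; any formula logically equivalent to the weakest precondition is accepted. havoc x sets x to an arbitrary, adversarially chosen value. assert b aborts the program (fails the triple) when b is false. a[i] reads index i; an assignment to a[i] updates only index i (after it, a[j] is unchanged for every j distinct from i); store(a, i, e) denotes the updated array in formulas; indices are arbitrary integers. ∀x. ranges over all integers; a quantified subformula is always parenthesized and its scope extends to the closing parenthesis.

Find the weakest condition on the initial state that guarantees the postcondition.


Working backward. After the program, the postcondition v + 9 > 7 must hold; in canonical form it is v > -2.
Before v := n + 9: n > -11
Then branch requires (c ≥ 2*v - 12 → n > -11) ∧ ((¬(c ≥ 2*v - 12)) → n > -11); else branch requires (tab[b + 1] > -8 → v > -11) ∧ ((¬(tab[b + 1] > -8)) → n > -11).
Before the if: (2*b + w ≤ -5 → ((c ≥ 2*v - 12 → n > -11) ∧ ((¬(c ≥ 2*v - 12)) → n > -11))) ∧ ((¬(2*b + w ≤ -5)) → ((tab[b + 1] > -8 → v > -11) ∧ ((¬(tab[b + 1] > -8)) → n > -11)))
Before assert tab[1] - 4 > 9: tab[1] > 13 ∧ (2*b + w ≤ -5 → ((c ≥ 2*v - 12 → n > -11) ∧ ((¬(c ≥ 2*v - 12)) → n > -11))) ∧ ((¬(2*b + w ≤ -5)) → ((tab[b + 1] > -8 → v > -11) ∧ ((¬(tab[b + 1] > -8)) → n > -11)))
Answer: WP = tab[1] > 13 ∧ (2*b + w ≤ -5 → ((c ≥ 2*v - 12 → n > -11) ∧ ((¬(c ≥ 2*v - 12)) → n > -11))) ∧ ((¬(2*b + w ≤ -5)) → ((tab[b + 1] > -8 → v > -11) ∧ ((¬(tab[b + 1] > -8)) → n > -11)))


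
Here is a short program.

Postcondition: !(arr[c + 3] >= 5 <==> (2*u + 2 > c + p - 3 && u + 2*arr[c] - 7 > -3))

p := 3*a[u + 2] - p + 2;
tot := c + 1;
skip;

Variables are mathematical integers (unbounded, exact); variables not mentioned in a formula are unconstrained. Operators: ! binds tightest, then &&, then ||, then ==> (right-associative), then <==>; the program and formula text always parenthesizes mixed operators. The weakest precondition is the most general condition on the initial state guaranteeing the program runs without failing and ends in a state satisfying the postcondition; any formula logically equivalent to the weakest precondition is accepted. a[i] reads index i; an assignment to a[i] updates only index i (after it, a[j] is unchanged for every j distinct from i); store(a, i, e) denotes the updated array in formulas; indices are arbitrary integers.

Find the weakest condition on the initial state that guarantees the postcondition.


Working backward. After the program, the postcondition !(arr[c + 3] >= 5 <==> (2*u + 2 > c + p - 3 && u + 2*arr[c] - 7 > -3)) must hold; in canonical form it is !(arr[c + 3] >= 5 <==> (2*u > c + p - 5 && 2*arr[c] + u > 4)).
Before skip: !(arr[c + 3] >= 5 <==> (2*u > c + p - 5 && 2*arr[c] + u > 4))
Before tot := c + 1: !(arr[c + 3] >= 5 <==> (2*u > c + p - 5 && 2*arr[c] + u > 4))
Before p := 3*a[u + 2] - p + 2: !(arr[c + 3] >= 5 <==> (p + 2*u > 3*a[u + 2] + c - 3 && 2*arr[c] + u > 4))
Answer: WP = !(arr[c + 3] >= 5 <==> (p + 2*u > 3*a[u + 2] + c - 3 && 2*arr[c] + u > 4))


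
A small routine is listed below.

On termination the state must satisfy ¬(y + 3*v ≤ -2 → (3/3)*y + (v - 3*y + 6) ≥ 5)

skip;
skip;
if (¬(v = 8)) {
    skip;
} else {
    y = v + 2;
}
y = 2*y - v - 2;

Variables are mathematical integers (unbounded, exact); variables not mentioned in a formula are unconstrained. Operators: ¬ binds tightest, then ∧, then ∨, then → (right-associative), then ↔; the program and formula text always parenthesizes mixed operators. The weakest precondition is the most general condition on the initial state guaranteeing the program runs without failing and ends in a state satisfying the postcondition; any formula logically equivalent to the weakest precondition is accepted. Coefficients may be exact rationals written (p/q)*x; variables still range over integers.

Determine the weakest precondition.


Working backward. After the program, the postcondition ¬(y + 3*v ≤ -2 → (3/3)*y + (v - 3*y + 6) ≥ 5) must hold; in canonical form it is ¬(3*v + y ≤ -2 → v ≥ 2*y - 1).
Before y := 2*y - v - 2: ¬(2*v + 2*y ≤ 0 → 3*v ≥ 4*y - 5)
Then branch requires ¬(2*v + 2*y ≤ 0 → 3*v ≥ 4*y - 5); else branch requires ¬(4*v ≤ -4 → v ≤ -3).
Before the if: ((¬(v = 8)) → (¬(2*v + 2*y ≤ 0 → 3*v ≥ 4*y - 5))) ∧ (v = 8 → (¬(4*v ≤ -4 → v ≤ -3)))
Before skip: ((¬(v = 8)) → (¬(2*v + 2*y ≤ 0 → 3*v ≥ 4*y - 5))) ∧ (v = 8 → (¬(4*v ≤ -4 → v ≤ -3)))
Before skip: ((¬(v = 8)) → (¬(2*v + 2*y ≤ 0 → 3*v ≥ 4*y - 5))) ∧ (v = 8 → (¬(4*v ≤ -4 → v ≤ -3)))
Answer: WP = ((¬(v = 8)) → (¬(2*v + 2*y ≤ 0 → 3*v ≥ 4*y - 5))) ∧ (v = 8 → (¬(4*v ≤ -4 → v ≤ -3)))


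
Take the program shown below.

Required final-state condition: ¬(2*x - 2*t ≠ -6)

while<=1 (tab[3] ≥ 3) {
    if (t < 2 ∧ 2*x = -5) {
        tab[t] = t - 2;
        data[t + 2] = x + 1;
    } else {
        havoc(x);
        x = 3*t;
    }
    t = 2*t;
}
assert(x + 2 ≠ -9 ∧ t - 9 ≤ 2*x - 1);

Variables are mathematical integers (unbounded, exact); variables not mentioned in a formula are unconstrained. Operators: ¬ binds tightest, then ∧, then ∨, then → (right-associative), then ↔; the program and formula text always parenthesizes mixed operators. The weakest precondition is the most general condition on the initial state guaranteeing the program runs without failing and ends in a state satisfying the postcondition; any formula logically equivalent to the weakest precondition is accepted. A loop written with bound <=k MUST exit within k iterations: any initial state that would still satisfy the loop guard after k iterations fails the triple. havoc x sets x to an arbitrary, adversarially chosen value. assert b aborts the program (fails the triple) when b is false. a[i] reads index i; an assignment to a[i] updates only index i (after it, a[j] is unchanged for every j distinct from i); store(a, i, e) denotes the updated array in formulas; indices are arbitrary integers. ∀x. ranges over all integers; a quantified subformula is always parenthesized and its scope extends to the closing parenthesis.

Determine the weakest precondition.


Working backward. After the program, the postcondition ¬(2*x - 2*t ≠ -6) must hold; in canonical form it is ¬(2*x ≠ 2*t - 6).
Before assert x + 2 ≠ -9 ∧ t - 9 ≤ 2*x - 1: x ≠ -11 ∧ t ≤ 2*x + 8 ∧ (¬(2*x ≠ 2*t - 6))
Before the loop (bound <=1), unroll the exhaustion recursion (WP_0 = exit-now case; WP_j = one more guarded iteration, up to j = 1):
  WP_0: (¬(tab[3] ≥ 3)) ∧ x ≠ -11 ∧ t ≤ 2*x + 8 ∧ (¬(2*x ≠ 2*t - 6))
  WP_1: (tab[3] ≥ 3 → (((t < 2 ∧ 2*x = -5) → ((¬(store(tab, t, t - 2)[3] ≥ 3)) ∧ x ≠ -11 ∧ 2*t ≤ 2*x + 8 ∧ (¬(2*x ≠ 4*t - 6)))) ∧ ((¬(t < 2 ∧ 2*x = -5)) → ((¬(tab[3] ≥ 3)) ∧ 3*t ≠ -11 ∧ 4*t ≥ -8 ∧ (¬(2*t ≠ -6)))))) ∧ ((¬(tab[3] ≥ 3)) → (x ≠ -11 ∧ t ≤ 2*x + 8 ∧ (¬(2*x ≠ 2*t - 6))))
So before the loop: (tab[3] ≥ 3 → (((t < 2 ∧ 2*x = -5) → ((¬(store(tab, t, t - 2)[3] ≥ 3)) ∧ x ≠ -11 ∧ 2*t ≤ 2*x + 8 ∧ (¬(2*x ≠ 4*t - 6)))) ∧ ((¬(t < 2 ∧ 2*x = -5)) → ((¬(tab[3] ≥ 3)) ∧ 3*t ≠ -11 ∧ 4*t ≥ -8 ∧ (¬(2*t ≠ -6)))))) ∧ ((¬(tab[3] ≥ 3)) → (x ≠ -11 ∧ t ≤ 2*x + 8 ∧ (¬(2*x ≠ 2*t - 6))))
Answer: WP = (tab[3] ≥ 3 → (((t < 2 ∧ 2*x = -5) → ((¬(store(tab, t, t - 2)[3] ≥ 3)) ∧ x ≠ -11 ∧ 2*t ≤ 2*x + 8 ∧ (¬(2*x ≠ 4*t - 6)))) ∧ ((¬(t < 2 ∧ 2*x = -5)) → ((¬(tab[3] ≥ 3)) ∧ 3*t ≠ -11 ∧ 4*t ≥ -8 ∧ (¬(2*t ≠ -6)))))) ∧ ((¬(tab[3] ≥ 3)) → (x ≠ -11 ∧ t ≤ 2*x + 8 ∧ (¬(2*x ≠ 2*t - 6))))


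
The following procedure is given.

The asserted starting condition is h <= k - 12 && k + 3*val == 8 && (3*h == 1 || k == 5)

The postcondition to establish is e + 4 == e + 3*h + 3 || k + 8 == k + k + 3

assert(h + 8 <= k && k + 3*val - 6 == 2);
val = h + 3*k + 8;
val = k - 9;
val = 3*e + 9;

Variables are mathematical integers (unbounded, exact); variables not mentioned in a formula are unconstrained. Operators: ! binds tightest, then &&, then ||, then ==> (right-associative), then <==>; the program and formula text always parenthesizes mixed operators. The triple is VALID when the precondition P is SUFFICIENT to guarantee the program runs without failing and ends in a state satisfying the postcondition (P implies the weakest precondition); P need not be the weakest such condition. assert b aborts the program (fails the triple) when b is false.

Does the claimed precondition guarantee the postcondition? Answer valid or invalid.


Working backward. After the program, the postcondition e + 4 == e + 3*h + 3 || k + 8 == k + k + 3 must hold; in canonical form it is 3*h == 1 || k == 5.
Before val := 3*e + 9: 3*h == 1 || k == 5
Before val := k - 9: 3*h == 1 || k == 5
Before val := h + 3*k + 8: 3*h == 1 || k == 5
Before assert h + 8 <= k && k + 3*val - 6 == 2: h <= k - 8 && k + 3*val == 8 && (3*h == 1 || k == 5)
The weakest precondition is h <= k - 8 && k + 3*val == 8 && (3*h == 1 || k == 5).
Check whether h <= k - 12 && k + 3*val == 8 && (3*h == 1 || k == 5) implies it.
Every state satisfying the precondition satisfies the weakest precondition: the implication holds.
Answer: valid


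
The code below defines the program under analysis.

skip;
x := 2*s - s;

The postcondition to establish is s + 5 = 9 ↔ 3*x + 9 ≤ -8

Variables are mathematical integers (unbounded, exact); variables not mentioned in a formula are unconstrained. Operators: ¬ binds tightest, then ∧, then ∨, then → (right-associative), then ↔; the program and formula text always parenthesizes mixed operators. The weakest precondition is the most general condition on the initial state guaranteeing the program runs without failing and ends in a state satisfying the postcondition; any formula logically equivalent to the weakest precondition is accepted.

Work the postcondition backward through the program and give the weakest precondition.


Working backward. After the program, the postcondition s + 5 = 9 ↔ 3*x + 9 ≤ -8 must hold; in canonical form it is s = 4 ↔ 3*x ≤ -17.
Before x := 2*s - s: s = 4 ↔ 3*s ≤ -17
Before skip: s = 4 ↔ 3*s ≤ -17
Answer: WP = s = 4 ↔ 3*s ≤ -17


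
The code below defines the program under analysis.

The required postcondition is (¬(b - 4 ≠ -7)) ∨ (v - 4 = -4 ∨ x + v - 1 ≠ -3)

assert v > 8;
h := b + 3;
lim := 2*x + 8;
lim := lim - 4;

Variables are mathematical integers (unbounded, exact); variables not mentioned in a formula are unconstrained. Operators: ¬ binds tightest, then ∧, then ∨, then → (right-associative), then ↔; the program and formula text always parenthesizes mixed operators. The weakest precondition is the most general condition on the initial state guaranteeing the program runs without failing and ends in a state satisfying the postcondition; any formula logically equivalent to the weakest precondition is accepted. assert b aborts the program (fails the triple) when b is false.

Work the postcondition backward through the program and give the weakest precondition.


Working backward. After the program, the postcondition (¬(b - 4 ≠ -7)) ∨ (v - 4 = -4 ∨ x + v - 1 ≠ -3) must hold; in canonical form it is (¬(b ≠ -3)) ∨ v = 0 ∨ v + x ≠ -2.
Before lim := lim - 4: (¬(b ≠ -3)) ∨ v = 0 ∨ v + x ≠ -2
Before lim := 2*x + 8: (¬(b ≠ -3)) ∨ v = 0 ∨ v + x ≠ -2
Before h := b + 3: (¬(b ≠ -3)) ∨ v = 0 ∨ v + x ≠ -2
Before assert v > 8: v > 8 ∧ ((¬(b ≠ -3)) ∨ v = 0 ∨ v + x ≠ -2)
Answer: WP = v > 8 ∧ ((¬(b ≠ -3)) ∨ v = 0 ∨ v + x ≠ -2)


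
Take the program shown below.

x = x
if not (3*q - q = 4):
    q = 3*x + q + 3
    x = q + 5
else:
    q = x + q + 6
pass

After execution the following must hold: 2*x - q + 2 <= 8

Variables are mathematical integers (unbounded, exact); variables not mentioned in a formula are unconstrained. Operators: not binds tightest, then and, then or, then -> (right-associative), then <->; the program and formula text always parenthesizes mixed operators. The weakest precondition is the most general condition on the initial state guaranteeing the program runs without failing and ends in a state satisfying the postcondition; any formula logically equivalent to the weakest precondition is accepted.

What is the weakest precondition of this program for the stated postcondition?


Working backward. After the program, the postcondition 2*x - q + 2 <= 8 must hold; in canonical form it is 2*x <= q + 6.
Before skip: 2*x <= q + 6
Then branch requires q + 3*x <= -7; else branch requires x <= q + 12.
Before the if: ((not (2*q = 4)) -> q + 3*x <= -7) and (2*q = 4 -> x <= q + 12)
Before x := x: ((not (2*q = 4)) -> q + 3*x <= -7) and (2*q = 4 -> x <= q + 12)
Answer: WP = ((not (2*q = 4)) -> q + 3*x <= -7) and (2*q = 4 -> x <= q + 12)


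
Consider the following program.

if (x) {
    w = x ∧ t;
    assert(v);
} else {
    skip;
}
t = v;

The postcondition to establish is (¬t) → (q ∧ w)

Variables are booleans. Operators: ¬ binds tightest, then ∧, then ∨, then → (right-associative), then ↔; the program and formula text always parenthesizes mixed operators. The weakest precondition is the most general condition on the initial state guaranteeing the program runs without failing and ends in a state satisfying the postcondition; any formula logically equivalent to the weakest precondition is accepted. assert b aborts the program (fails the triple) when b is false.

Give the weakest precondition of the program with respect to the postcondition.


Working backward. After the program, (¬t) → (q ∧ w) must hold.
Before t := v: (¬v) → (q ∧ w)
Then branch requires v ∧ ((¬v) → (q ∧ x ∧ t)); else branch requires (¬v) → (q ∧ w).
Before the if: (x → (v ∧ ((¬v) → (q ∧ x ∧ t)))) ∧ ((¬x) → ((¬v) → (q ∧ w)))
Answer: WP = (x → (v ∧ ((¬v) → (q ∧ x ∧ t)))) ∧ ((¬x) → ((¬v) → (q ∧ w)))


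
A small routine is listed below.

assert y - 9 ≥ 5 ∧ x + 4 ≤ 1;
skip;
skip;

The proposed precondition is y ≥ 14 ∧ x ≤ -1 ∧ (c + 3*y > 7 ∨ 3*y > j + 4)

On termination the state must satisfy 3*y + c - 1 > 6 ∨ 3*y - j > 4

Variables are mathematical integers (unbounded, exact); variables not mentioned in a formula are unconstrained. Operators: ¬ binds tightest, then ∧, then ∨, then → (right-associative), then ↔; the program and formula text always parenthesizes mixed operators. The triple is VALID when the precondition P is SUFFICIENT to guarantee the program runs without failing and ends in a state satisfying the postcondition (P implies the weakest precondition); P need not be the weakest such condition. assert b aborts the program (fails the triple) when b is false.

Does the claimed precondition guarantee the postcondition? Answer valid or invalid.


Working backward. After the program, the postcondition 3*y + c - 1 > 6 ∨ 3*y - j > 4 must hold; in canonical form it is c + 3*y > 7 ∨ 3*y > j + 4.
Before skip: c + 3*y > 7 ∨ 3*y > j + 4
Before skip: c + 3*y > 7 ∨ 3*y > j + 4
Before assert y - 9 ≥ 5 ∧ x + 4 ≤ 1: y ≥ 14 ∧ x ≤ -3 ∧ (c + 3*y > 7 ∨ 3*y > j + 4)
The weakest precondition is y ≥ 14 ∧ x ≤ -3 ∧ (c + 3*y > 7 ∨ 3*y > j + 4).
Check whether y ≥ 14 ∧ x ≤ -1 ∧ (c + 3*y > 7 ∨ 3*y > j + 4) implies it.
Countermodel: at the initial state c = -35, j = 37, x = -2, y = 14, the precondition holds but the weakest precondition fails.
Answer: invalid


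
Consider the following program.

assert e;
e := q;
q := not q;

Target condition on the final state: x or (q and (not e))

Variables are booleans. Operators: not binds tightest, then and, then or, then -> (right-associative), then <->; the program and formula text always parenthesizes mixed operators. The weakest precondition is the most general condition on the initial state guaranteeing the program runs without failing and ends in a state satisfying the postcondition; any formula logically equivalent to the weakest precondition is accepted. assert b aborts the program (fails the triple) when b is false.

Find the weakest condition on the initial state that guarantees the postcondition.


Working backward. After the program, x or (q and (not e)) must hold.
Before q := not q: x or ((not q) and (not e))
Before e := q: x or (not q)
Before assert e: e and (x or (not q))
Answer: WP = e and (x or (not q))


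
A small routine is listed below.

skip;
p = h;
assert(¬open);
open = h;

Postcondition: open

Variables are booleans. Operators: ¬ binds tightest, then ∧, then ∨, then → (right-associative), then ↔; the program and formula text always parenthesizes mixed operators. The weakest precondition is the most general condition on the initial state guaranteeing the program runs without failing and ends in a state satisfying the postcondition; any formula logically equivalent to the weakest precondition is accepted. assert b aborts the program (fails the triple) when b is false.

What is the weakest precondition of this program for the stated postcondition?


Working backward. After the program, open must hold.
Before open := h: h
Before assert ¬open: (¬open) ∧ h
Before p := h: (¬open) ∧ h
Before skip: (¬open) ∧ h
Answer: WP = (¬open) ∧ h


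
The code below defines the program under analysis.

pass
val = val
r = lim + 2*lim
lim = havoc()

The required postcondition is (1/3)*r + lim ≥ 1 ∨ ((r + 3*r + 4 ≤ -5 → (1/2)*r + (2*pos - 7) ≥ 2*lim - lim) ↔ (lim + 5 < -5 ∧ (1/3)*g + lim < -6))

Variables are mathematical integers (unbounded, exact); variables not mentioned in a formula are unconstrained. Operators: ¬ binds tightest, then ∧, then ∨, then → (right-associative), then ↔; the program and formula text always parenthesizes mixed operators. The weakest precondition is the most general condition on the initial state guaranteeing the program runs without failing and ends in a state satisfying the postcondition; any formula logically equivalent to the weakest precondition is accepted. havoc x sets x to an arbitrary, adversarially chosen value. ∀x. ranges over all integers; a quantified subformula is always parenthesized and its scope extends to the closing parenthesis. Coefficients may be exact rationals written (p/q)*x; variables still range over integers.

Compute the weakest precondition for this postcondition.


Working backward. After the program, the postcondition (1/3)*r + lim ≥ 1 ∨ ((r + 3*r + 4 ≤ -5 → (1/2)*r + (2*pos - 7) ≥ 2*lim - lim) ↔ (lim + 5 < -5 ∧ (1/3)*g + lim < -6)) must hold; in canonical form it is lim + (1/3)*r ≥ 1 ∨ ((4*r ≤ -9 → 2*pos + (1/2)*r ≥ lim + 7) ↔ (lim < -10 ∧ (1/3)*g + lim < -6)).
Before havoc lim: ∀lim_1. (lim_1 + (1/3)*r ≥ 1 ∨ ((4*r ≤ -9 → 2*pos + (1/2)*r ≥ lim_1 + 7) ↔ (lim_1 < -10 ∧ (1/3)*g + lim_1 < -6)))
Before r := lim + 2*lim: ∀lim_1. (lim + lim_1 ≥ 1 ∨ ((12*lim ≤ -9 → (3/2)*lim + 2*pos ≥ lim_1 + 7) ↔ (lim_1 < -10 ∧ (1/3)*g + lim_1 < -6)))
Before val := val: ∀lim_1. (lim + lim_1 ≥ 1 ∨ ((12*lim ≤ -9 → (3/2)*lim + 2*pos ≥ lim_1 + 7) ↔ (lim_1 < -10 ∧ (1/3)*g + lim_1 < -6)))
Before skip: ∀lim_1. (lim + lim_1 ≥ 1 ∨ ((12*lim ≤ -9 → (3/2)*lim + 2*pos ≥ lim_1 + 7) ↔ (lim_1 < -10 ∧ (1/3)*g + lim_1 < -6)))
Answer: WP = ∀lim_1. (lim + lim_1 ≥ 1 ∨ ((12*lim ≤ -9 → (3/2)*lim + 2*pos ≥ lim_1 + 7) ↔ (lim_1 < -10 ∧ (1/3)*g + lim_1 < -6)))


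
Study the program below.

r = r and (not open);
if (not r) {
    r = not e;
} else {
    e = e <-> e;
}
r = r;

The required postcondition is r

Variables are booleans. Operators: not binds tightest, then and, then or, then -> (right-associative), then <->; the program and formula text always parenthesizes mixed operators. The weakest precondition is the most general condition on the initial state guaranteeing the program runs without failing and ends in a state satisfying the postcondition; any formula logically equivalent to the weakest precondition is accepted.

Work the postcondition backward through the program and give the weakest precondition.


Working backward. After the program, r must hold.
Before r := r: r
Then branch requires not e; else branch requires r.
Before the if: (not r) -> (not e)
Before r := r and (not open): (not (r and (not open))) -> (not e)
Answer: WP = (not (r and (not open))) -> (not e)


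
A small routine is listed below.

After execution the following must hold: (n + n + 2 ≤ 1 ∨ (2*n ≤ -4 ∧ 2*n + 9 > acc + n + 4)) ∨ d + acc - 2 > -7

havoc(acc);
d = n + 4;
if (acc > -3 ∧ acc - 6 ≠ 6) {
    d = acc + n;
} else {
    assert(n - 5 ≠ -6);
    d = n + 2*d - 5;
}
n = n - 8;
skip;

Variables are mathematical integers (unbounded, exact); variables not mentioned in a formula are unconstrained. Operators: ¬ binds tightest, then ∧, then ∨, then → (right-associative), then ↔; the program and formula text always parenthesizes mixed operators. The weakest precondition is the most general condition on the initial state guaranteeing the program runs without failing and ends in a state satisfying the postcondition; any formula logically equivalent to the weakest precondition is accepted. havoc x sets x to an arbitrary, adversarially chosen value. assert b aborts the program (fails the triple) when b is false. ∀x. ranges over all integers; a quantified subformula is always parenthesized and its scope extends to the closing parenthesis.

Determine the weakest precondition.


Working backward. After the program, the postcondition (n + n + 2 ≤ 1 ∨ (2*n ≤ -4 ∧ 2*n + 9 > acc + n + 4)) ∨ d + acc - 2 > -7 must hold; in canonical form it is 2*n ≤ -1 ∨ (2*n ≤ -4 ∧ n > acc - 5) ∨ acc + d > -5.
Before skip: 2*n ≤ -1 ∨ (2*n ≤ -4 ∧ n > acc - 5) ∨ acc + d > -5
Before n := n - 8: 2*n ≤ 15 ∨ (2*n ≤ 12 ∧ n > acc + 3) ∨ acc + d > -5
Then branch requires 2*n ≤ 15 ∨ (2*n ≤ 12 ∧ n > acc + 3) ∨ 2*acc + n > -5; else branch requires n ≠ -1 ∧ (2*n ≤ 15 ∨ (2*n ≤ 12 ∧ n > acc + 3) ∨ acc + 2*d + n > 0).
Before the if: ((acc > -3 ∧ acc ≠ 12) → (2*n ≤ 15 ∨ (2*n ≤ 12 ∧ n > acc + 3) ∨ 2*acc + n > -5)) ∧ ((¬(acc > -3 ∧ acc ≠ 12)) → (n ≠ -1 ∧ (2*n ≤ 15 ∨ (2*n ≤ 12 ∧ n > acc + 3) ∨ acc + 2*d + n > 0)))
Before d := n + 4: ((acc > -3 ∧ acc ≠ 12) → (2*n ≤ 15 ∨ (2*n ≤ 12 ∧ n > acc + 3) ∨ 2*acc + n > -5)) ∧ ((¬(acc > -3 ∧ acc ≠ 12)) → (n ≠ -1 ∧ (2*n ≤ 15 ∨ (2*n ≤ 12 ∧ n > acc + 3) ∨ acc + 3*n > -8)))
Before havoc acc: ∀acc_1. (((acc_1 > -3 ∧ acc_1 ≠ 12) → (2*n ≤ 15 ∨ (2*n ≤ 12 ∧ n > acc_1 + 3) ∨ 2*acc_1 + n > -5)) ∧ ((¬(acc_1 > -3 ∧ acc_1 ≠ 12)) → (n ≠ -1 ∧ (2*n ≤ 15 ∨ (2*n ≤ 12 ∧ n > acc_1 + 3) ∨ acc_1 + 3*n > -8))))
Answer: WP = ∀acc_1. (((acc_1 > -3 ∧ acc_1 ≠ 12) → (2*n ≤ 15 ∨ (2*n ≤ 12 ∧ n > acc_1 + 3) ∨ 2*acc_1 + n > -5)) ∧ ((¬(acc_1 > -3 ∧ acc_1 ≠ 12)) → (n ≠ -1 ∧ (2*n ≤ 15 ∨ (2*n ≤ 12 ∧ n > acc_1 + 3) ∨ acc_1 + 3*n > -8))))


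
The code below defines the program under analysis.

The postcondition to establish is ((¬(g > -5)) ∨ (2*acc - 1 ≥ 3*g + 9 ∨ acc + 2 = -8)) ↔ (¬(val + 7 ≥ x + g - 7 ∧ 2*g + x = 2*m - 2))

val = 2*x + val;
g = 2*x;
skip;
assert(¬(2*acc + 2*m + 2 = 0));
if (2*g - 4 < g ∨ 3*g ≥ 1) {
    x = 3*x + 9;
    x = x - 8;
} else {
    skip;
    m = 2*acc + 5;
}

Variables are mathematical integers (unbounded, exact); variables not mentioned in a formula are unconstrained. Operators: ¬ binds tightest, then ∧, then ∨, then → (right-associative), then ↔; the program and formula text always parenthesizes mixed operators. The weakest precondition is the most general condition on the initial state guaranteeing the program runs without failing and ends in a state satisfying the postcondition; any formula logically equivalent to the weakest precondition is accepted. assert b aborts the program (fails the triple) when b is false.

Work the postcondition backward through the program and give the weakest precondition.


Working backward. After the program, the postcondition ((¬(g > -5)) ∨ (2*acc - 1 ≥ 3*g + 9 ∨ acc + 2 = -8)) ↔ (¬(val + 7 ≥ x + g - 7 ∧ 2*g + x = 2*m - 2)) must hold; in canonical form it is ((¬(g > -5)) ∨ 2*acc ≥ 3*g + 10 ∨ acc = -10) ↔ (¬(val ≥ g + x - 14 ∧ 2*g + x = 2*m - 2)).
Then branch requires ((¬(g > -5)) ∨ 2*acc ≥ 3*g + 10 ∨ acc = -10) ↔ (¬(val ≥ g + 3*x - 13 ∧ 2*g + 3*x = 2*m - 3)); else branch requires ((¬(g > -5)) ∨ 2*acc ≥ 3*g + 10 ∨ acc = -10) ↔ (¬(val ≥ g + x - 14 ∧ 2*g + x = 4*acc + 8)).
Before the if: ((g < 4 ∨ 3*g ≥ 1) → (((¬(g > -5)) ∨ 2*acc ≥ 3*g + 10 ∨ acc = -10) ↔ (¬(val ≥ g + 3*x - 13 ∧ 2*g + 3*x = 2*m - 3)))) ∧ ((¬(g < 4 ∨ 3*g ≥ 1)) → (((¬(g > -5)) ∨ 2*acc ≥ 3*g + 10 ∨ acc = -10) ↔ (¬(val ≥ g + x - 14 ∧ 2*g + x = 4*acc + 8))))
Before assert ¬(2*acc + 2*m + 2 = 0): (¬(2*acc + 2*m = -2)) ∧ ((g < 4 ∨ 3*g ≥ 1) → (((¬(g > -5)) ∨ 2*acc ≥ 3*g + 10 ∨ acc = -10) ↔ (¬(val ≥ g + 3*x - 13 ∧ 2*g + 3*x = 2*m - 3)))) ∧ ((¬(g < 4 ∨ 3*g ≥ 1)) → (((¬(g > -5)) ∨ 2*acc ≥ 3*g + 10 ∨ acc = -10) ↔ (¬(val ≥ g + x - 14 ∧ 2*g + x = 4*acc + 8))))
Before skip: (¬(2*acc + 2*m = -2)) ∧ ((g < 4 ∨ 3*g ≥ 1) → (((¬(g > -5)) ∨ 2*acc ≥ 3*g + 10 ∨ acc = -10) ↔ (¬(val ≥ g + 3*x - 13 ∧ 2*g + 3*x = 2*m - 3)))) ∧ ((¬(g < 4 ∨ 3*g ≥ 1)) → (((¬(g > -5)) ∨ 2*acc ≥ 3*g + 10 ∨ acc = -10) ↔ (¬(val ≥ g + x - 14 ∧ 2*g + x = 4*acc + 8))))
Before g := 2*x: (¬(2*acc + 2*m = -2)) ∧ ((2*x < 4 ∨ 6*x ≥ 1) → (((¬(2*x > -5)) ∨ 2*acc ≥ 6*x + 10 ∨ acc = -10) ↔ (¬(val ≥ 5*x - 13 ∧ 7*x = 2*m - 3)))) ∧ ((¬(2*x < 4 ∨ 6*x ≥ 1)) → (((¬(2*x > -5)) ∨ 2*acc ≥ 6*x + 10 ∨ acc = -10) ↔ (¬(val ≥ 3*x - 14 ∧ 5*x = 4*acc + 8))))
Before val := 2*x + val: (¬(2*acc + 2*m = -2)) ∧ ((2*x < 4 ∨ 6*x ≥ 1) → (((¬(2*x > -5)) ∨ 2*acc ≥ 6*x + 10 ∨ acc = -10) ↔ (¬(val ≥ 3*x - 13 ∧ 7*x = 2*m - 3)))) ∧ ((¬(2*x < 4 ∨ 6*x ≥ 1)) → (((¬(2*x > -5)) ∨ 2*acc ≥ 6*x + 10 ∨ acc = -10) ↔ (¬(val ≥ x - 14 ∧ 5*x = 4*acc + 8))))
Answer: WP = (¬(2*acc + 2*m = -2)) ∧ ((2*x < 4 ∨ 6*x ≥ 1) → (((¬(2*x > -5)) ∨ 2*acc ≥ 6*x + 10 ∨ acc = -10) ↔ (¬(val ≥ 3*x - 13 ∧ 7*x = 2*m - 3)))) ∧ ((¬(2*x < 4 ∨ 6*x ≥ 1)) → (((¬(2*x > -5)) ∨ 2*acc ≥ 6*x + 10 ∨ acc = -10) ↔ (¬(val ≥ x - 14 ∧ 5*x = 4*acc + 8))))


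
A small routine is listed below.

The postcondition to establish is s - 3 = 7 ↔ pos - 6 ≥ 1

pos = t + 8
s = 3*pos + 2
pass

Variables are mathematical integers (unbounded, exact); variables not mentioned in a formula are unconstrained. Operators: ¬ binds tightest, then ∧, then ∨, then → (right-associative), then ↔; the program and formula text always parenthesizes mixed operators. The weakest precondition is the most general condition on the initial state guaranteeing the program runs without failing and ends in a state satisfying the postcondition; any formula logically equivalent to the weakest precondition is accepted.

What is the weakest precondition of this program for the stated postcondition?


Working backward. After the program, the postcondition s - 3 = 7 ↔ pos - 6 ≥ 1 must hold; in canonical form it is s = 10 ↔ pos ≥ 7.
Before skip: s = 10 ↔ pos ≥ 7
Before s := 3*pos + 2: 3*pos = 8 ↔ pos ≥ 7
Before pos := t + 8: 3*t = -16 ↔ t ≥ -1
Answer: WP = 3*t = -16 ↔ t ≥ -1


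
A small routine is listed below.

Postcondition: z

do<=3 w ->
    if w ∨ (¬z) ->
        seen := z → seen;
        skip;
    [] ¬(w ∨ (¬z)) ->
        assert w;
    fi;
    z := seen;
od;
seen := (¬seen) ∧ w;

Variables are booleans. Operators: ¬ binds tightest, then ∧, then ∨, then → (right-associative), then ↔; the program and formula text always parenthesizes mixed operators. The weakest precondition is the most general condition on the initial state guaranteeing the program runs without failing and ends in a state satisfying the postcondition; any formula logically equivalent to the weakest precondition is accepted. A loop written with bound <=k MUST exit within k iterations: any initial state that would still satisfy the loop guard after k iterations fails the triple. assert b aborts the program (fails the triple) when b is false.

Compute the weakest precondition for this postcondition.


Working backward. After the program, z must hold.
Before seen := (¬seen) ∧ w: z
Before the loop (bound <=3), unroll the exhaustion recursion (WP_0 = exit-now case; WP_j = one more guarded iteration, up to j = 3):
  WP_0: (¬w) ∧ z
  WP_1: (w → (((w ∨ (¬z)) → ((¬w) ∧ (z → seen))) ∧ (w ∨ (¬z)))) ∧ ((¬w) → z)
  WP_2: (w → (((w ∨ (¬z)) → ((w → (((w ∨ (¬(z → seen))) → (¬w)) ∧ (w ∨ (¬(z → seen))))) ∧ ((¬w) → (z → seen)))) ∧ ((¬(w ∨ (¬z))) → (w ∧ (w → (((w ∨ (¬seen)) → (¬w)) ∧ (w ∨ (¬seen)))) ∧ ((¬w) → seen))))) ∧ ((¬w) → z)
  WP_3: (w → (((w ∨ (¬z)) → ((w → (((w ∨ (¬(z → seen))) → (w → ((w → (¬w)) ∧ w))) ∧ ((¬(w ∨ (¬(z → seen)))) → (w ∧ (w → (((w ∨ (¬(z → seen))) → (¬w)) ∧ (w ∨ (¬(z → seen))))) ∧ ((¬w) → (z → seen)))))) ∧ ((¬w) → (z → seen)))) ∧ ((¬(w ∨ (¬z))) → (w ∧ (w → (((w ∨ (¬seen)) → (w → ((w → (¬w)) ∧ w))) ∧ ((¬(w ∨ (¬seen))) → (w ∧ (w → (((w ∨ (¬seen)) → (¬w)) ∧ (w ∨ (¬seen)))) ∧ ((¬w) → seen))))) ∧ ((¬w) → seen))))) ∧ ((¬w) → z)
So before the loop: (w → (((w ∨ (¬z)) → ((w → (((w ∨ (¬(z → seen))) → (w → ((w → (¬w)) ∧ w))) ∧ ((¬(w ∨ (¬(z → seen)))) → (w ∧ (w → (((w ∨ (¬(z → seen))) → (¬w)) ∧ (w ∨ (¬(z → seen))))) ∧ ((¬w) → (z → seen)))))) ∧ ((¬w) → (z → seen)))) ∧ ((¬(w ∨ (¬z))) → (w ∧ (w → (((w ∨ (¬seen)) → (w → ((w → (¬w)) ∧ w))) ∧ ((¬(w ∨ (¬seen))) → (w ∧ (w → (((w ∨ (¬seen)) → (¬w)) ∧ (w ∨ (¬seen)))) ∧ ((¬w) → seen))))) ∧ ((¬w) → seen))))) ∧ ((¬w) → z)
Answer: WP = (w → (((w ∨ (¬z)) → ((w → (((w ∨ (¬(z → seen))) → (w → ((w → (¬w)) ∧ w))) ∧ ((¬(w ∨ (¬(z → seen)))) → (w ∧ (w → (((w ∨ (¬(z → seen))) → (¬w)) ∧ (w ∨ (¬(z → seen))))) ∧ ((¬w) → (z → seen)))))) ∧ ((¬w) → (z → seen)))) ∧ ((¬(w ∨ (¬z))) → (w ∧ (w → (((w ∨ (¬seen)) → (w → ((w → (¬w)) ∧ w))) ∧ ((¬(w ∨ (¬seen))) → (w ∧ (w → (((w ∨ (¬seen)) → (¬w)) ∧ (w ∨ (¬seen)))) ∧ ((¬w) → seen))))) ∧ ((¬w) → seen))))) ∧ ((¬w) → z)


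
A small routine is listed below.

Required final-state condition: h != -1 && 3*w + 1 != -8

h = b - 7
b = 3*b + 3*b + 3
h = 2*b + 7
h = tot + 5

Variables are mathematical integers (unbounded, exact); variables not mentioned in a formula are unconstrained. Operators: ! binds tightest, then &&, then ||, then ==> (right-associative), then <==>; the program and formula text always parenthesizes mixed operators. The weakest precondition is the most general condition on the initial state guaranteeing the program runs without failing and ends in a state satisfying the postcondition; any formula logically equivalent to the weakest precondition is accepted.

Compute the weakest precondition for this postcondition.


Working backward. After the program, the postcondition h != -1 && 3*w + 1 != -8 must hold; in canonical form it is h != -1 && 3*w != -9.
Before h := tot + 5: tot != -6 && 3*w != -9
Before h := 2*b + 7: tot != -6 && 3*w != -9
Before b := 3*b + 3*b + 3: tot != -6 && 3*w != -9
Before h := b - 7: tot != -6 && 3*w != -9
Answer: WP = tot != -6 && 3*w != -9


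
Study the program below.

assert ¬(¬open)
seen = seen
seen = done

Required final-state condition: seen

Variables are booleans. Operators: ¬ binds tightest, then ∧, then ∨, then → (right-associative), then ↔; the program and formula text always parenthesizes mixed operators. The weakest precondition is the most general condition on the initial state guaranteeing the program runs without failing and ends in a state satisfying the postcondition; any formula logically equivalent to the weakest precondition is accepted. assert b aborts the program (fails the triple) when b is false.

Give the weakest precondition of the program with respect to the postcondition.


Working backward. After the program, seen must hold.
Before seen := done: done
Before seen := seen: done
Before assert ¬(¬open): open ∧ done
Answer: WP = open ∧ done


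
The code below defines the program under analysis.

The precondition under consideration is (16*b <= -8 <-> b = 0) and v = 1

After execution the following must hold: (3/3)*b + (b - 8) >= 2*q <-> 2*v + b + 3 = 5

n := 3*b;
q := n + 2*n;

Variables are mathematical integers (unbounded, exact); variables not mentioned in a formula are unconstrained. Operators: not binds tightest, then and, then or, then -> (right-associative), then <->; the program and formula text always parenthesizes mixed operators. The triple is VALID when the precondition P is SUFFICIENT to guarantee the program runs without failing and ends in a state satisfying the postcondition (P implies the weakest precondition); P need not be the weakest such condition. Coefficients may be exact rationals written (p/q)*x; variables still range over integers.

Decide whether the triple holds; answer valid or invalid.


Working backward. After the program, the postcondition (3/3)*b + (b - 8) >= 2*q <-> 2*v + b + 3 = 5 must hold; in canonical form it is 2*b >= 2*q + 8 <-> b + 2*v = 2.
Before q := n + 2*n: 2*b >= 6*n + 8 <-> b + 2*v = 2
Before n := 3*b: 16*b <= -8 <-> b + 2*v = 2
The weakest precondition is 16*b <= -8 <-> b + 2*v = 2.
Check whether (16*b <= -8 <-> b = 0) and v = 1 implies it.
Every state satisfying the precondition satisfies the weakest precondition: the implication holds.
Answer: valid


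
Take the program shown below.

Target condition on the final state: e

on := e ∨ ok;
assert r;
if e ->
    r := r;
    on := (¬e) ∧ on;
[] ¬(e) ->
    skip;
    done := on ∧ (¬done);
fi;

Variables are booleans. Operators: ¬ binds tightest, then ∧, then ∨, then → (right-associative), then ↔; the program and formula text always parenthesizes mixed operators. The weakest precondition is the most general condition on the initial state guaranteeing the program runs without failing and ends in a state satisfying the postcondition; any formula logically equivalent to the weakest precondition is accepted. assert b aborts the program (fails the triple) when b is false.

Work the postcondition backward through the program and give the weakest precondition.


Working backward. After the program, e must hold.
Then branch requires e; else branch requires e.
Before the if: (¬e) → e
Before assert r: r ∧ ((¬e) → e)
Before on := e ∨ ok: r ∧ ((¬e) → e)
Answer: WP = r ∧ ((¬e) → e)


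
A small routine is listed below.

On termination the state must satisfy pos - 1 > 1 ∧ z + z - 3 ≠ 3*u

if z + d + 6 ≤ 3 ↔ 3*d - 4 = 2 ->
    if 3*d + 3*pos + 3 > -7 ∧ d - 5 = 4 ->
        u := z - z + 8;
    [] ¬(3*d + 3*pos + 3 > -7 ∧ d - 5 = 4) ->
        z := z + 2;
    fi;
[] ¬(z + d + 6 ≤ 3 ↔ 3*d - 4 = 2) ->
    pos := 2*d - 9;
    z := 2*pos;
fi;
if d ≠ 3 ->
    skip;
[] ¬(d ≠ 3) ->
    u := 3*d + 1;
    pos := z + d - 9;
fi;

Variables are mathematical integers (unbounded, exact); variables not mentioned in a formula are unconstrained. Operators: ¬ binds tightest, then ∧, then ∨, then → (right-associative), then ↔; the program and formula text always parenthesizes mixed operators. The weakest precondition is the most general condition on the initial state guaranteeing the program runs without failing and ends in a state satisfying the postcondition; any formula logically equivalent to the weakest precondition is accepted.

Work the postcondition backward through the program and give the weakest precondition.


Working backward. After the program, the postcondition pos - 1 > 1 ∧ z + z - 3 ≠ 3*u must hold; in canonical form it is pos > 2 ∧ 2*z ≠ 3*u + 3.
Then branch requires pos > 2 ∧ 2*z ≠ 3*u + 3; else branch requires d + z > 11 ∧ 2*z ≠ 9*d + 6.
Before the if: (d ≠ 3 → (pos > 2 ∧ 2*z ≠ 3*u + 3)) ∧ ((¬(d ≠ 3)) → (d + z > 11 ∧ 2*z ≠ 9*d + 6))
Then branch requires ((3*d + 3*pos > -10 ∧ d = 9) → ((d ≠ 3 → (pos > 2 ∧ 2*z ≠ 27)) ∧ ((¬(d ≠ 3)) → (d + z > 11 ∧ 2*z ≠ 9*d + 6)))) ∧ ((¬(3*d + 3*pos > -10 ∧ d = 9)) → ((d ≠ 3 → (pos > 2 ∧ 2*z ≠ 3*u - 1)) ∧ ((¬(d ≠ 3)) → (d + z > 9 ∧ 2*z ≠ 9*d + 2)))); else branch requires (d ≠ 3 → (2*d > 11 ∧ 8*d ≠ 3*u + 39)) ∧ ((¬(d ≠ 3)) → (5*d > 29 ∧ d ≠ -42)).
Before the if: ((d + z ≤ -3 ↔ 3*d = 6) → (((3*d + 3*pos > -10 ∧ d = 9) → ((d ≠ 3 → (pos > 2 ∧ 2*z ≠ 27)) ∧ ((¬(d ≠ 3)) → (d + z > 11 ∧ 2*z ≠ 9*d + 6)))) ∧ ((¬(3*d + 3*pos > -10 ∧ d = 9)) → ((d ≠ 3 → (pos > 2 ∧ 2*z ≠ 3*u - 1)) ∧ ((¬(d ≠ 3)) → (d + z > 9 ∧ 2*z ≠ 9*d + 2)))))) ∧ ((¬(d + z ≤ -3 ↔ 3*d = 6)) → ((d ≠ 3 → (2*d > 11 ∧ 8*d ≠ 3*u + 39)) ∧ ((¬(d ≠ 3)) → (5*d > 29 ∧ d ≠ -42))))
Answer: WP = ((d + z ≤ -3 ↔ 3*d = 6) → (((3*d + 3*pos > -10 ∧ d = 9) → ((d ≠ 3 → (pos > 2 ∧ 2*z ≠ 27)) ∧ ((¬(d ≠ 3)) → (d + z > 11 ∧ 2*z ≠ 9*d + 6)))) ∧ ((¬(3*d + 3*pos > -10 ∧ d = 9)) → ((d ≠ 3 → (pos > 2 ∧ 2*z ≠ 3*u - 1)) ∧ ((¬(d ≠ 3)) → (d + z > 9 ∧ 2*z ≠ 9*d + 2)))))) ∧ ((¬(d + z ≤ -3 ↔ 3*d = 6)) → ((d ≠ 3 → (2*d > 11 ∧ 8*d ≠ 3*u + 39)) ∧ ((¬(d ≠ 3)) → (5*d > 29 ∧ d ≠ -42))))


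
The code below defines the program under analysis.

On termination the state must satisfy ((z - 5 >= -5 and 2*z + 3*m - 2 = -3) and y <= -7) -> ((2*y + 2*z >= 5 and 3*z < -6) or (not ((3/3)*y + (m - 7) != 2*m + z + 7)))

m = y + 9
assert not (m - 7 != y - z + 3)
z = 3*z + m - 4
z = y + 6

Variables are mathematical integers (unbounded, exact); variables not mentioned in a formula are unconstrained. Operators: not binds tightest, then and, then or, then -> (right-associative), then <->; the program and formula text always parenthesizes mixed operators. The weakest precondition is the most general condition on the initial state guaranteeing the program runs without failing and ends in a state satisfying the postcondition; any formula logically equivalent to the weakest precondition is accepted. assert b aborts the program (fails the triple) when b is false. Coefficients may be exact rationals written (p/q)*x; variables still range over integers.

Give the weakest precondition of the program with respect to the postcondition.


Working backward. After the program, the postcondition ((z - 5 >= -5 and 2*z + 3*m - 2 = -3) and y <= -7) -> ((2*y + 2*z >= 5 and 3*z < -6) or (not ((3/3)*y + (m - 7) != 2*m + z + 7))) must hold; in canonical form it is (z >= 0 and 3*m + 2*z = -1 and y <= -7) -> ((2*y + 2*z >= 5 and 3*z < -6) or (not (y != m + z + 14))).
Before z := y + 6: (y >= -6 and 3*m + 2*y = -13 and y <= -7) -> ((4*y >= -7 and 3*y < -24) or (not (m != -20)))
Before z := 3*z + m - 4: (y >= -6 and 3*m + 2*y = -13 and y <= -7) -> ((4*y >= -7 and 3*y < -24) or (not (m != -20)))
Before assert not (m - 7 != y - z + 3): (not (m + z != y + 10)) and ((y >= -6 and 3*m + 2*y = -13 and y <= -7) -> ((4*y >= -7 and 3*y < -24) or (not (m != -20))))
Before m := y + 9: (not (z != 1)) and ((y >= -6 and 5*y = -40 and y <= -7) -> ((4*y >= -7 and 3*y < -24) or (not (y != -29))))
Answer: WP = (not (z != 1)) and ((y >= -6 and 5*y = -40 and y <= -7) -> ((4*y >= -7 and 3*y < -24) or (not (y != -29))))
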